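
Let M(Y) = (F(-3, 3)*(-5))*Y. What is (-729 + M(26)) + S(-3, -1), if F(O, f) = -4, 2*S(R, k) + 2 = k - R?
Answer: -209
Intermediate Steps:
S(R, k) = -1 + k/2 - R/2 (S(R, k) = -1 + (k - R)/2 = -1 + (k/2 - R/2) = -1 + k/2 - R/2)
M(Y) = 20*Y (M(Y) = (-4*(-5))*Y = 20*Y)
(-729 + M(26)) + S(-3, -1) = (-729 + 20*26) + (-1 + (1/2)*(-1) - 1/2*(-3)) = (-729 + 520) + (-1 - 1/2 + 3/2) = -209 + 0 = -209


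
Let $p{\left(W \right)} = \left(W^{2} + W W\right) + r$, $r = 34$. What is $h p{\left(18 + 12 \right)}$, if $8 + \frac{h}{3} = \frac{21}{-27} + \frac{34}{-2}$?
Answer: $- \frac{425488}{3} \approx -1.4183 \cdot 10^{5}$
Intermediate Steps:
$p{\left(W \right)} = 34 + 2 W^{2}$ ($p{\left(W \right)} = \left(W^{2} + W W\right) + 34 = \left(W^{2} + W^{2}\right) + 34 = 2 W^{2} + 34 = 34 + 2 W^{2}$)
$h = - \frac{232}{3}$ ($h = -24 + 3 \left(\frac{21}{-27} + \frac{34}{-2}\right) = -24 + 3 \left(21 \left(- \frac{1}{27}\right) + 34 \left(- \frac{1}{2}\right)\right) = -24 + 3 \left(- \frac{7}{9} - 17\right) = -24 + 3 \left(- \frac{160}{9}\right) = -24 - \frac{160}{3} = - \frac{232}{3} \approx -77.333$)
$h p{\left(18 + 12 \right)} = - \frac{232 \left(34 + 2 \left(18 + 12\right)^{2}\right)}{3} = - \frac{232 \left(34 + 2 \cdot 30^{2}\right)}{3} = - \frac{232 \left(34 + 2 \cdot 900\right)}{3} = - \frac{232 \left(34 + 1800\right)}{3} = \left(- \frac{232}{3}\right) 1834 = - \frac{425488}{3}$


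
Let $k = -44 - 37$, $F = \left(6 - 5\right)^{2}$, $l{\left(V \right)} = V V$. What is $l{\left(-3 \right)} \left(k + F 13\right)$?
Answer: $-612$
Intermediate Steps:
$l{\left(V \right)} = V^{2}$
$F = 1$ ($F = 1^{2} = 1$)
$k = -81$
$l{\left(-3 \right)} \left(k + F 13\right) = \left(-3\right)^{2} \left(-81 + 1 \cdot 13\right) = 9 \left(-81 + 13\right) = 9 \left(-68\right) = -612$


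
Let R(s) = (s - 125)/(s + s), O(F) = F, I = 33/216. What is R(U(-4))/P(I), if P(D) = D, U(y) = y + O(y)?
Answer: 1197/22 ≈ 54.409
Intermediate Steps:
I = 11/72 (I = 33*(1/216) = 11/72 ≈ 0.15278)
U(y) = 2*y (U(y) = y + y = 2*y)
R(s) = (-125 + s)/(2*s) (R(s) = (-125 + s)/((2*s)) = (-125 + s)*(1/(2*s)) = (-125 + s)/(2*s))
R(U(-4))/P(I) = ((-125 + 2*(-4))/(2*((2*(-4)))))/(11/72) = ((1/2)*(-125 - 8)/(-8))*(72/11) = ((1/2)*(-1/8)*(-133))*(72/11) = (133/16)*(72/11) = 1197/22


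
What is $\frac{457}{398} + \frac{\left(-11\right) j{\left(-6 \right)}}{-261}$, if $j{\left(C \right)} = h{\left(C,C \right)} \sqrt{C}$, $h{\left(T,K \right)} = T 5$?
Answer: $\frac{457}{398} - \frac{110 i \sqrt{6}}{87} \approx 1.1482 - 3.0971 i$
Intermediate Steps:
$h{\left(T,K \right)} = 5 T$
$j{\left(C \right)} = 5 C^{\frac{3}{2}}$ ($j{\left(C \right)} = 5 C \sqrt{C} = 5 C^{\frac{3}{2}}$)
$\frac{457}{398} + \frac{\left(-11\right) j{\left(-6 \right)}}{-261} = \frac{457}{398} + \frac{\left(-11\right) 5 \left(-6\right)^{\frac{3}{2}}}{-261} = 457 \cdot \frac{1}{398} + - 11 \cdot 5 \left(- 6 i \sqrt{6}\right) \left(- \frac{1}{261}\right) = \frac{457}{398} + - 11 \left(- 30 i \sqrt{6}\right) \left(- \frac{1}{261}\right) = \frac{457}{398} + 330 i \sqrt{6} \left(- \frac{1}{261}\right) = \frac{457}{398} - \frac{110 i \sqrt{6}}{87}$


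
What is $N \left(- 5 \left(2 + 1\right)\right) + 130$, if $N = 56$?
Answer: $-710$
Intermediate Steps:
$N \left(- 5 \left(2 + 1\right)\right) + 130 = 56 \left(- 5 \left(2 + 1\right)\right) + 130 = 56 \left(\left(-5\right) 3\right) + 130 = 56 \left(-15\right) + 130 = -840 + 130 = -710$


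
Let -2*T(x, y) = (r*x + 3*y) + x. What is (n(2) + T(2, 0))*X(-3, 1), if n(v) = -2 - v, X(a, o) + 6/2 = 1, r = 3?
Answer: 16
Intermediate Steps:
X(a, o) = -2 (X(a, o) = -3 + 1 = -2)
T(x, y) = -2*x - 3*y/2 (T(x, y) = -((3*x + 3*y) + x)/2 = -(3*y + 4*x)/2 = -2*x - 3*y/2)
(n(2) + T(2, 0))*X(-3, 1) = ((-2 - 1*2) + (-2*2 - 3/2*0))*(-2) = ((-2 - 2) + (-4 + 0))*(-2) = (-4 - 4)*(-2) = -8*(-2) = 16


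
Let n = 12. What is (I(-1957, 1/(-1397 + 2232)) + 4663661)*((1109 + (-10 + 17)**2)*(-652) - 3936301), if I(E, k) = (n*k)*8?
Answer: -18268725080199827/835 ≈ -2.1879e+13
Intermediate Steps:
I(E, k) = 96*k (I(E, k) = (12*k)*8 = 96*k)
(I(-1957, 1/(-1397 + 2232)) + 4663661)*((1109 + (-10 + 17)**2)*(-652) - 3936301) = (96/(-1397 + 2232) + 4663661)*((1109 + (-10 + 17)**2)*(-652) - 3936301) = (96/835 + 4663661)*((1109 + 7**2)*(-652) - 3936301) = (96*(1/835) + 4663661)*((1109 + 49)*(-652) - 3936301) = (96/835 + 4663661)*(1158*(-652) - 3936301) = 3894157031*(-755016 - 3936301)/835 = (3894157031/835)*(-4691317) = -18268725080199827/835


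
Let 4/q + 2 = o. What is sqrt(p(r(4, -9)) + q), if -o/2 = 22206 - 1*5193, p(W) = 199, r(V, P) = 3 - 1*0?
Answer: 2*sqrt(3600358061)/8507 ≈ 14.107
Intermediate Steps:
r(V, P) = 3 (r(V, P) = 3 + 0 = 3)
o = -34026 (o = -2*(22206 - 1*5193) = -2*(22206 - 5193) = -2*17013 = -34026)
q = -1/8507 (q = 4/(-2 - 34026) = 4/(-34028) = 4*(-1/34028) = -1/8507 ≈ -0.00011755)
sqrt(p(r(4, -9)) + q) = sqrt(199 - 1/8507) = sqrt(1692892/8507) = 2*sqrt(3600358061)/8507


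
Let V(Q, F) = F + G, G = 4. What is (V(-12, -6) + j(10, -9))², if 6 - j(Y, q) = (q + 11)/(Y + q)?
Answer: 4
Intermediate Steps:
V(Q, F) = 4 + F (V(Q, F) = F + 4 = 4 + F)
j(Y, q) = 6 - (11 + q)/(Y + q) (j(Y, q) = 6 - (q + 11)/(Y + q) = 6 - (11 + q)/(Y + q))
(V(-12, -6) + j(10, -9))² = ((4 - 6) + (-11 + 5*(-9) + 6*10)/(10 - 9))² = (-2 + (-11 - 45 + 60)/1)² = (-2 + 1*4)² = (-2 + 4)² = 2² = 4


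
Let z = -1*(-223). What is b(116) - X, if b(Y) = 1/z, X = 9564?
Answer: -2132771/223 ≈ -9564.0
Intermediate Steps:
z = 223
b(Y) = 1/223
b(116) - X = 1/223 - 1*9564 = 1/223 - 9564 = -2132771/223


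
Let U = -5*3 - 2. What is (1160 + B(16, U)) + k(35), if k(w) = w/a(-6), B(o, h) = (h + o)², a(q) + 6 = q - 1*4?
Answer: 18541/16 ≈ 1158.8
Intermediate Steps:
a(q) = -10 + q (a(q) = -6 + (q - 1*4) = -6 + (q - 4) = -6 + (-4 + q) = -10 + q)
U = -17 (U = -15 - 2 = -17)
k(w) = -w/16 (k(w) = w/(-10 - 6) = w/(-16) = w*(-1/16) = -w/16)
(1160 + B(16, U)) + k(35) = (1160 + (-17 + 16)²) - 1/16*35 = (1160 + (-1)²) - 35/16 = (1160 + 1) - 35/16 = 1161 - 35/16 = 18541/16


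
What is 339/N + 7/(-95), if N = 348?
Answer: 9923/11020 ≈ 0.90045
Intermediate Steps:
339/N + 7/(-95) = 339/348 + 7/(-95) = 339*(1/348) + 7*(-1/95) = 113/116 - 7/95 = 9923/11020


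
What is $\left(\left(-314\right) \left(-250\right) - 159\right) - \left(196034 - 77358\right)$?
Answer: $-40335$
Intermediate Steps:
$\left(\left(-314\right) \left(-250\right) - 159\right) - \left(196034 - 77358\right) = \left(78500 - 159\right) - 118676 = 78341 - 118676 = -40335$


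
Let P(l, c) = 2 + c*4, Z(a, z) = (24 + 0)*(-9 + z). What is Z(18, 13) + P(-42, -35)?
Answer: -42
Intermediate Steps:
Z(a, z) = -216 + 24*z (Z(a, z) = 24*(-9 + z) = -216 + 24*z)
P(l, c) = 2 + 4*c
Z(18, 13) + P(-42, -35) = (-216 + 24*13) + (2 + 4*(-35)) = (-216 + 312) + (2 - 140) = 96 - 138 = -42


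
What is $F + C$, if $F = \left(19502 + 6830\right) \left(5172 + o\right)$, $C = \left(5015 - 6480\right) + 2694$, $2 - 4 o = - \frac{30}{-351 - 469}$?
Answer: $\frac{11168667169}{82} \approx 1.362 \cdot 10^{8}$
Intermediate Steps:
$o = \frac{161}{328}$ ($o = \frac{1}{2} - \frac{\left(-30\right) \frac{1}{-351 - 469}}{4} = \frac{1}{2} - \frac{\left(-30\right) \frac{1}{-820}}{4} = \frac{1}{2} - \frac{\left(-30\right) \left(- \frac{1}{820}\right)}{4} = \frac{1}{2} - \frac{3}{328} = \frac{161}{328} \approx 0.49085$)
$C = 1229$ ($C = -1465 + 2694 = 1229$)
$F = \frac{11168566391}{82}$ ($F = \left(19502 + 6830\right) \left(5172 + \frac{161}{328}\right) = 26332 \cdot \frac{1696577}{328} = \frac{11168566391}{82} \approx 1.362 \cdot 10^{8}$)
$F + C = \frac{11168566391}{82} + 1229 = \frac{11168667169}{82}$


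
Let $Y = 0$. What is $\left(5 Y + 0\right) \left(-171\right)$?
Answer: $0$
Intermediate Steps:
$\left(5 Y + 0\right) \left(-171\right) = \left(5 \cdot 0 + 0\right) \left(-171\right) = \left(0 + 0\right) \left(-171\right) = 0 \left(-171\right) = 0$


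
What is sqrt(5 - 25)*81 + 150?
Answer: 150 + 162*I*sqrt(5) ≈ 150.0 + 362.24*I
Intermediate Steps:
sqrt(5 - 25)*81 + 150 = sqrt(-20)*81 + 150 = (2*I*sqrt(5))*81 + 150 = 162*I*sqrt(5) + 150 = 150 + 162*I*sqrt(5)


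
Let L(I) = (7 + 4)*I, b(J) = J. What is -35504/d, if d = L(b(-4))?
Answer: 8876/11 ≈ 806.91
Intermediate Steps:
L(I) = 11*I
d = -44 (d = 11*(-4) = -44)
-35504/d = -35504/(-44) = -35504*(-1/44) = 8876/11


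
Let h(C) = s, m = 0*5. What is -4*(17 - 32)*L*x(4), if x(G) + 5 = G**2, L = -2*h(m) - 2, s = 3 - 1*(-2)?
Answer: -7920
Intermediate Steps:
s = 5 (s = 3 + 2 = 5)
m = 0
h(C) = 5
L = -12 (L = -2*5 - 2 = -10 - 2 = -12)
x(G) = -5 + G**2
-4*(17 - 32)*L*x(4) = -4*(17 - 32)*(-12*(-5 + 4**2)) = -(-60)*(-12*(-5 + 16)) = -(-60)*(-12*11) = -(-60)*(-132) = -4*1980 = -7920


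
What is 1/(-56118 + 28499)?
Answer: -1/27619 ≈ -3.6207e-5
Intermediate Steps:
1/(-56118 + 28499) = 1/(-27619) = -1/27619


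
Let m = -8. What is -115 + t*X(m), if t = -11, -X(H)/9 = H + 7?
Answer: -214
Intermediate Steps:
X(H) = -63 - 9*H (X(H) = -9*(H + 7) = -9*(7 + H) = -63 - 9*H)
-115 + t*X(m) = -115 - 11*(-63 - 9*(-8)) = -115 - 11*(-63 + 72) = -115 - 11*9 = -115 - 99 = -214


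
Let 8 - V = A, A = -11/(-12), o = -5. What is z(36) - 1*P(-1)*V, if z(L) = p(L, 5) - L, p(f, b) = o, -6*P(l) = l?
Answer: -3037/72 ≈ -42.181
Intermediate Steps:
P(l) = -l/6
A = 11/12 (A = -11*(-1/12) = 11/12 ≈ 0.91667)
V = 85/12 (V = 8 - 1*11/12 = 8 - 11/12 = 85/12 ≈ 7.0833)
p(f, b) = -5
z(L) = -5 - L
z(36) - 1*P(-1)*V = (-5 - 1*36) - 1*(-⅙*(-1))*85/12 = (-5 - 36) - 1*(⅙)*85/12 = -41 - 85/(6*12) = -41 - 1*85/72 = -41 - 85/72 = -3037/72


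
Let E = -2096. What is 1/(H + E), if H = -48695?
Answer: -1/50791 ≈ -1.9689e-5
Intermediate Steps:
1/(H + E) = 1/(-48695 - 2096) = 1/(-50791) = -1/50791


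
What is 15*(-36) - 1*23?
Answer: -563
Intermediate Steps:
15*(-36) - 1*23 = -540 - 23 = -563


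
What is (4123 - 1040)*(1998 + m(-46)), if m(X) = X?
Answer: 6018016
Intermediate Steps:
(4123 - 1040)*(1998 + m(-46)) = (4123 - 1040)*(1998 - 46) = 3083*1952 = 6018016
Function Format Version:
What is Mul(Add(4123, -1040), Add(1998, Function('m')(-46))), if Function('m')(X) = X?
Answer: 6018016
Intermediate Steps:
Mul(Add(4123, -1040), Add(1998, Function('m')(-46))) = Mul(Add(4123, -1040), Add(1998, -46)) = Mul(3083, 1952) = 6018016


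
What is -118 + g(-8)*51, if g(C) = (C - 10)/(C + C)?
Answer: -485/8 ≈ -60.625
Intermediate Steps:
g(C) = (-10 + C)/(2*C) (g(C) = (-10 + C)/((2*C)) = (-10 + C)*(1/(2*C)) = (-10 + C)/(2*C))
-118 + g(-8)*51 = -118 + ((½)*(-10 - 8)/(-8))*51 = -118 + ((½)*(-⅛)*(-18))*51 = -118 + (9/8)*51 = -118 + 459/8 = -485/8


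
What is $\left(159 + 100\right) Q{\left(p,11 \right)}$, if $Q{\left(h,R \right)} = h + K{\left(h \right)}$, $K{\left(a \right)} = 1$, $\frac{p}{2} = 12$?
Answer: $6475$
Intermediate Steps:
$p = 24$ ($p = 2 \cdot 12 = 24$)
$Q{\left(h,R \right)} = 1 + h$ ($Q{\left(h,R \right)} = h + 1 = 1 + h$)
$\left(159 + 100\right) Q{\left(p,11 \right)} = \left(159 + 100\right) \left(1 + 24\right) = 259 \cdot 25 = 6475$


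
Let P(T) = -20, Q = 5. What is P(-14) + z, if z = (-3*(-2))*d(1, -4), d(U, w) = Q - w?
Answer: 34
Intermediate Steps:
d(U, w) = 5 - w
z = 54 (z = (-3*(-2))*(5 - 1*(-4)) = 6*(5 + 4) = 6*9 = 54)
P(-14) + z = -20 + 54 = 34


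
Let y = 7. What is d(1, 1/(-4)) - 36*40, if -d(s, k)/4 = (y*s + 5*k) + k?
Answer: -1462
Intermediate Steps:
d(s, k) = -28*s - 24*k (d(s, k) = -4*((7*s + 5*k) + k) = -4*((5*k + 7*s) + k) = -4*(6*k + 7*s) = -28*s - 24*k)
d(1, 1/(-4)) - 36*40 = (-28*1 - 24/(-4)) - 36*40 = (-28 - 24*(-1)/4) - 1440 = (-28 - 24*(-¼)) - 1440 = (-28 + 6) - 1440 = -22 - 1440 = -1462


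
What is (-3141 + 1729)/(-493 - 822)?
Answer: 1412/1315 ≈ 1.0738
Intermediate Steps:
(-3141 + 1729)/(-493 - 822) = -1412/(-1315) = -1412*(-1/1315) = 1412/1315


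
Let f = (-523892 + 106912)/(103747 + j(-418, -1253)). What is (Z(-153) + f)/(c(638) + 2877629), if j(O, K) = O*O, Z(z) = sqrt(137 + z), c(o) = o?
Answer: -416980/801513889757 + 4*I/2878267 ≈ -5.2024e-7 + 1.3897e-6*I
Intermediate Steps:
j(O, K) = O**2
f = -416980/278471 (f = (-523892 + 106912)/(103747 + (-418)**2) = -416980/(103747 + 174724) = -416980/278471 ≈ -1.4974)
(Z(-153) + f)/(c(638) + 2877629) = (sqrt(137 - 153) - 416980/278471)/(638 + 2877629) = (sqrt(-16) - 416980/278471)/2878267 = (4*I - 416980/278471)*(1/2878267) = (-416980/278471 + 4*I)*(1/2878267) = -416980/801513889757 + 4*I/2878267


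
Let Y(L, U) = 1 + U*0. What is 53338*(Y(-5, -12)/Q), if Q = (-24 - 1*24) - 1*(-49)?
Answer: 53338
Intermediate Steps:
Y(L, U) = 1 (Y(L, U) = 1 + 0 = 1)
Q = 1 (Q = (-24 - 24) + 49 = -48 + 49 = 1)
53338*(Y(-5, -12)/Q) = 53338*(1/1) = 53338*(1*1) = 53338*1 = 53338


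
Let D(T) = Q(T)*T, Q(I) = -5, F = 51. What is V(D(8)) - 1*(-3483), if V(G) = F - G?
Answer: 3574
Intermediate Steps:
D(T) = -5*T
V(G) = 51 - G
V(D(8)) - 1*(-3483) = (51 - (-5)*8) - 1*(-3483) = (51 - 1*(-40)) + 3483 = (51 + 40) + 3483 = 91 + 3483 = 3574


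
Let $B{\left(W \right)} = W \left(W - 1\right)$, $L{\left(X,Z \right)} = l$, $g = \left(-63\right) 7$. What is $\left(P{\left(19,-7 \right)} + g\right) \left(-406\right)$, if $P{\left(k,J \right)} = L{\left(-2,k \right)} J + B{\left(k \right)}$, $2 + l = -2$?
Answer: $28826$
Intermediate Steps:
$g = -441$
$l = -4$ ($l = -2 - 2 = -4$)
$L{\left(X,Z \right)} = -4$
$B{\left(W \right)} = W \left(-1 + W\right)$
$P{\left(k,J \right)} = - 4 J + k \left(-1 + k\right)$
$\left(P{\left(19,-7 \right)} + g\right) \left(-406\right) = \left(\left(\left(-4\right) \left(-7\right) + 19 \left(-1 + 19\right)\right) - 441\right) \left(-406\right) = \left(\left(28 + 19 \cdot 18\right) - 441\right) \left(-406\right) = \left(\left(28 + 342\right) - 441\right) \left(-406\right) = \left(370 - 441\right) \left(-406\right) = \left(-71\right) \left(-406\right) = 28826$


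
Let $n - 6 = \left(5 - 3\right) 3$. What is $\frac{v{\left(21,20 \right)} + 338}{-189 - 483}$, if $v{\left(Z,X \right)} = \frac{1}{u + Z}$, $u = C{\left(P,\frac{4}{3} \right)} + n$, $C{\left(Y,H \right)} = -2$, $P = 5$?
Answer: $- \frac{499}{992} \approx -0.50302$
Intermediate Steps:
$n = 12$ ($n = 6 + \left(5 - 3\right) 3 = 6 + 2 \cdot 3 = 6 + 6 = 12$)
$u = 10$ ($u = -2 + 12 = 10$)
$v{\left(Z,X \right)} = \frac{1}{10 + Z}$
$\frac{v{\left(21,20 \right)} + 338}{-189 - 483} = \frac{\frac{1}{10 + 21} + 338}{-189 - 483} = \frac{\frac{1}{31} + 338}{-672} = \left(\frac{1}{31} + 338\right) \left(- \frac{1}{672}\right) = \frac{10479}{31} \left(- \frac{1}{672}\right) = - \frac{499}{992}$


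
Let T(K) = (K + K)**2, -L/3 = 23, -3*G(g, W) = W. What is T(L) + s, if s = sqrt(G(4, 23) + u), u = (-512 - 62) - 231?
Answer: 19044 + I*sqrt(7314)/3 ≈ 19044.0 + 28.507*I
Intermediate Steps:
G(g, W) = -W/3
L = -69 (L = -3*23 = -69)
u = -805 (u = -574 - 231 = -805)
T(K) = 4*K**2 (T(K) = (2*K)**2 = 4*K**2)
s = I*sqrt(7314)/3 (s = sqrt(-1/3*23 - 805) = sqrt(-23/3 - 805) = sqrt(-2438/3) = I*sqrt(7314)/3 ≈ 28.507*I)
T(L) + s = 4*(-69)**2 + I*sqrt(7314)/3 = 4*4761 + I*sqrt(7314)/3 = 19044 + I*sqrt(7314)/3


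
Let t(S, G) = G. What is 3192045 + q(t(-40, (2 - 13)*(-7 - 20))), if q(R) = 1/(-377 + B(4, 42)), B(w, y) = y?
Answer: 1069335074/335 ≈ 3.1920e+6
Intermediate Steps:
q(R) = -1/335 (q(R) = 1/(-377 + 42) = 1/(-335) = -1/335)
3192045 + q(t(-40, (2 - 13)*(-7 - 20))) = 3192045 - 1/335 = 1069335074/335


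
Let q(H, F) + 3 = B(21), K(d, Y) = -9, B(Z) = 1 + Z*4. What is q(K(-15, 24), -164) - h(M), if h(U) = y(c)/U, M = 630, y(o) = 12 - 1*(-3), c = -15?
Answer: 3443/42 ≈ 81.976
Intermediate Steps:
B(Z) = 1 + 4*Z
q(H, F) = 82 (q(H, F) = -3 + (1 + 4*21) = -3 + (1 + 84) = -3 + 85 = 82)
y(o) = 15 (y(o) = 12 + 3 = 15)
h(U) = 15/U
q(K(-15, 24), -164) - h(M) = 82 - 15/630 = 82 - 1*1/42 = 82 - 1/42 = 3443/42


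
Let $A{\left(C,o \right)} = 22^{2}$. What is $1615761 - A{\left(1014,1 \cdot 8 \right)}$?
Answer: $1615277$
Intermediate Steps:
$A{\left(C,o \right)} = 484$
$1615761 - A{\left(1014,1 \cdot 8 \right)} = 1615761 - 484 = 1615277$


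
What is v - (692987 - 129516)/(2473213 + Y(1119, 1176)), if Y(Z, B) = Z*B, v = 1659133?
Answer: 6286714857410/3789157 ≈ 1.6591e+6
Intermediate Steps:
Y(Z, B) = B*Z
v - (692987 - 129516)/(2473213 + Y(1119, 1176)) = 1659133 - (692987 - 129516)/(2473213 + 1176*1119) = 1659133 - 563471/(2473213 + 1315944) = 1659133 - 563471/3789157 = 6286714857410/3789157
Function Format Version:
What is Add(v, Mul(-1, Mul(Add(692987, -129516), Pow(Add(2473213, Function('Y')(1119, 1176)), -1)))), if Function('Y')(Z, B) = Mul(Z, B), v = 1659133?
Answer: Rational(6286714857410, 3789157) ≈ 1.6591e+6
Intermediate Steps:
Function('Y')(Z, B) = Mul(B, Z)
Add(v, Mul(-1, Mul(Add(692987, -129516), Pow(Add(2473213, Function('Y')(1119, 1176)), -1)))) = Add(1659133, Mul(-1, Mul(Add(692987, -129516), Pow(Add(2473213, Mul(1176, 1119)), -1)))) = Add(1659133, Mul(-1, Mul(563471, Pow(Add(2473213, 1315944), -1)))) = Add(1659133, Mul(-1, Mul(563471, Pow(3789157, -1)))) = Add(1659133, Mul(-1, Mul(563471, Rational(1, 3789157)))) = Add(1659133, Mul(-1, Rational(563471, 3789157))) = Add(1659133, Rational(-563471, 3789157)) = Rational(6286714857410, 3789157)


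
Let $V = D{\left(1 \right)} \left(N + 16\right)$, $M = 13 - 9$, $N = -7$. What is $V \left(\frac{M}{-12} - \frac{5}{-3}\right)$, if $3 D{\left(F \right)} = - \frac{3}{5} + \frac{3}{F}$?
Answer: $\frac{48}{5} \approx 9.6$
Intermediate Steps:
$M = 4$
$D{\left(F \right)} = - \frac{1}{5} + \frac{1}{F}$ ($D{\left(F \right)} = \frac{- \frac{3}{5} + \frac{3}{F}}{3} = - \frac{1}{5} + \frac{1}{F}$)
$V = \frac{36}{5}$ ($V = \frac{5 - 1}{5 \cdot 1} \left(-7 + 16\right) = \frac{1}{5} \cdot 1 \left(5 - 1\right) 9 = \frac{1}{5} \cdot 1 \cdot 4 \cdot 9 = \frac{4}{5} \cdot 9 = \frac{36}{5} \approx 7.2$)
$V \left(\frac{M}{-12} - \frac{5}{-3}\right) = \frac{36 \left(\frac{4}{-12} - \frac{5}{-3}\right)}{5} = \frac{36 \left(4 \left(- \frac{1}{12}\right) - - \frac{5}{3}\right)}{5} = \frac{36 \left(- \frac{1}{3} + \frac{5}{3}\right)}{5} = \frac{36}{5} \cdot \frac{4}{3} = \frac{48}{5}$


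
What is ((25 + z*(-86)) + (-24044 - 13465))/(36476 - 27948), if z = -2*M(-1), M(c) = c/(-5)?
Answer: -11703/2665 ≈ -4.3914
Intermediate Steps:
M(c) = -c/5 (M(c) = c*(-⅕) = -c/5)
z = -⅖ (z = -(-2)*(-1)/5 = -2*⅕ = -⅖ ≈ -0.40000)
((25 + z*(-86)) + (-24044 - 13465))/(36476 - 27948) = ((25 - ⅖*(-86)) + (-24044 - 13465))/(36476 - 27948) = ((25 + 172/5) - 37509)/8528 = (297/5 - 37509)*(1/8528) = -187248/5*1/8528 = -11703/2665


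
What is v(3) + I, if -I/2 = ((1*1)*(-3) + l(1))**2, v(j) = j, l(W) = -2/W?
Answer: -47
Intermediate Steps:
I = -50 (I = -2*((1*1)*(-3) - 2/1)**2 = -2*(1*(-3) - 2*1)**2 = -2*(-3 - 2)**2 = -2*(-5)**2 = -2*25 = -50)
v(3) + I = 3 - 50 = -47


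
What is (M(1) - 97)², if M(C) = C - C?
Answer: 9409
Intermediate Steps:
M(C) = 0
(M(1) - 97)² = (0 - 97)² = (-97)² = 9409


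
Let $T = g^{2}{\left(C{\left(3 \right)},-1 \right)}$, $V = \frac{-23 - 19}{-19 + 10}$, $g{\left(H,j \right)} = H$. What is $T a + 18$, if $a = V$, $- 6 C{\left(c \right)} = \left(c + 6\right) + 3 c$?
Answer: $60$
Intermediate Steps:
$C{\left(c \right)} = -1 - \frac{2 c}{3}$ ($C{\left(c \right)} = - \frac{\left(c + 6\right) + 3 c}{6} = - \frac{\left(6 + c\right) + 3 c}{6} = - \frac{6 + 4 c}{6} = -1 - \frac{2 c}{3}$)
$V = \frac{14}{3}$ ($V = - \frac{42}{-9} = \left(-42\right) \left(- \frac{1}{9}\right) = \frac{14}{3} \approx 4.6667$)
$T = 9$ ($T = \left(-1 - 2\right)^{2} = \left(-3\right)^{2} = 9$)
$a = \frac{14}{3} \approx 4.6667$
$T a + 18 = 9 \cdot \frac{14}{3} + 18 = 42 + 18 = 60$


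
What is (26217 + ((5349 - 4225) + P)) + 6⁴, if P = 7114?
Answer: 35751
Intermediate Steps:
(26217 + ((5349 - 4225) + P)) + 6⁴ = (26217 + ((5349 - 4225) + 7114)) + 6⁴ = (26217 + (1124 + 7114)) + 1296 = (26217 + 8238) + 1296 = 34455 + 1296 = 35751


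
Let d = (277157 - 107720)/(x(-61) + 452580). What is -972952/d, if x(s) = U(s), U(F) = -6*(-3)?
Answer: -146785376432/56479 ≈ -2.5989e+6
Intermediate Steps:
U(F) = 18
x(s) = 18
d = 56479/150866 (d = (277157 - 107720)/(18 + 452580) = 169437/452598 = 169437*(1/452598) = 56479/150866 ≈ 0.37437)
-972952/d = -972952/56479/150866 = -972952*150866/56479 = -146785376432/56479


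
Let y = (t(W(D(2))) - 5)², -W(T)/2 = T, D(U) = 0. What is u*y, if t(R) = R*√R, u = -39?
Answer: -975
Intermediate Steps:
W(T) = -2*T
t(R) = R^(3/2)
y = 25 (y = ((-2*0)^(3/2) - 5)² = (0^(3/2) - 5)² = (0 - 5)² = (-5)² = 25)
u*y = -39*25 = -975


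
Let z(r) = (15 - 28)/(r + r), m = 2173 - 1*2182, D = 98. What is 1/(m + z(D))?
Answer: -196/1777 ≈ -0.11030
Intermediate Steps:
m = -9 (m = 2173 - 2182 = -9)
z(r) = -13/(2*r) (z(r) = -13*1/(2*r) = -13/(2*r))
1/(m + z(D)) = 1/(-9 - 13/2/98) = 1/(-9 - 13/2*1/98) = 1/(-9 - 13/196) = 1/(-1777/196) = -196/1777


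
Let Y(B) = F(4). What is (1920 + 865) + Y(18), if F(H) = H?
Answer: 2789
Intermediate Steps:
Y(B) = 4
(1920 + 865) + Y(18) = (1920 + 865) + 4 = 2785 + 4 = 2789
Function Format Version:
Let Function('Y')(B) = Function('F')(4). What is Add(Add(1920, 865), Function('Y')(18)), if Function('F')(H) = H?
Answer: 2789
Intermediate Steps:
Function('Y')(B) = 4
Add(Add(1920, 865), Function('Y')(18)) = Add(Add(1920, 865), 4) = Add(2785, 4) = 2789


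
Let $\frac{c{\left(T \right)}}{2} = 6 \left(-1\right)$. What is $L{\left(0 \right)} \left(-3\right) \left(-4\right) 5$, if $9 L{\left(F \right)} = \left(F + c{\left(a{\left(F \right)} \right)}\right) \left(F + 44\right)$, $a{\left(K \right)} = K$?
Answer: $-3520$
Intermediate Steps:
$c{\left(T \right)} = -12$ ($c{\left(T \right)} = 2 \cdot 6 \left(-1\right) = 2 \left(-6\right) = -12$)
$L{\left(F \right)} = \frac{\left(-12 + F\right) \left(44 + F\right)}{9}$ ($L{\left(F \right)} = \frac{\left(F - 12\right) \left(F + 44\right)}{9} = \frac{\left(-12 + F\right) \left(44 + F\right)}{9}$)
$L{\left(0 \right)} \left(-3\right) \left(-4\right) 5 = \left(- \frac{176}{3} + \frac{0^{2}}{9} + \frac{32}{9} \cdot 0\right) \left(-3\right) \left(-4\right) 5 = \left(- \frac{176}{3} + \frac{1}{9} \cdot 0 + 0\right) 12 \cdot 5 = \left(- \frac{176}{3} + 0 + 0\right) 60 = \left(- \frac{176}{3}\right) 60 = -3520$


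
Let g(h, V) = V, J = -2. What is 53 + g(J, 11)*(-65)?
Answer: -662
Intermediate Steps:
53 + g(J, 11)*(-65) = 53 + 11*(-65) = 53 - 715 = -662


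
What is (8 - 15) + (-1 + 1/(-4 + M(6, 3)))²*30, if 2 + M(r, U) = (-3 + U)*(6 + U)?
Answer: 203/6 ≈ 33.833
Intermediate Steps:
M(r, U) = -2 + (-3 + U)*(6 + U)
(8 - 15) + (-1 + 1/(-4 + M(6, 3)))²*30 = (8 - 15) + (-1 + 1/(-4 + (-20 + 3² + 3*3)))²*30 = -7 + (-1 + 1/(-4 + (-20 + 9 + 9)))²*30 = -7 + (-1 + 1/(-4 - 2))²*30 = -7 + (-1 + 1/(-6))²*30 = -7 + (-1 - ⅙)²*30 = -7 + (-7/6)²*30 = -7 + (49/36)*30 = -7 + 245/6 = 203/6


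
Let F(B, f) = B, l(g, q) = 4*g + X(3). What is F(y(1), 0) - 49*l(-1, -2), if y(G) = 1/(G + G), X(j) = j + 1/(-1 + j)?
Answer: 25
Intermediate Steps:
l(g, q) = 7/2 + 4*g (l(g, q) = 4*g + (1 + 3² - 1*3)/(-1 + 3) = 4*g + (1 + 9 - 3)/2 = 4*g + (½)*7 = 4*g + 7/2 = 7/2 + 4*g)
y(G) = 1/(2*G)
F(y(1), 0) - 49*l(-1, -2) = (½)/1 - 49*(7/2 + 4*(-1)) = (½)*1 - 49*(7/2 - 4) = ½ - 49*(-½) = ½ + 49/2 = 25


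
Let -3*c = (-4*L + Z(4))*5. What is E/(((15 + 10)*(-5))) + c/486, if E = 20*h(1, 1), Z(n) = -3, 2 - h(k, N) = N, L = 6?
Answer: -91/1350 ≈ -0.067407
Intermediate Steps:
h(k, N) = 2 - N
c = 45 (c = -(-4*6 - 3)*5/3 = -(-24 - 3)*5/3 = -(-9)*5 = -1/3*(-135) = 45)
E = 20 (E = 20*(2 - 1*1) = 20*(2 - 1) = 20*1 = 20)
E/(((15 + 10)*(-5))) + c/486 = 20/(((15 + 10)*(-5))) + 45/486 = 20/((25*(-5))) + 45*(1/486) = 20/(-125) + 5/54 = 20*(-1/125) + 5/54 = -4/25 + 5/54 = -91/1350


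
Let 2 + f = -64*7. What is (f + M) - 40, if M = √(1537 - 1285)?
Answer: -490 + 6*√7 ≈ -474.13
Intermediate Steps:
M = 6*√7 (M = √252 = 6*√7 ≈ 15.875)
f = -450 (f = -2 - 64*7 = -2 - 8*56 = -2 - 448 = -450)
(f + M) - 40 = (-450 + 6*√7) - 40 = -490 + 6*√7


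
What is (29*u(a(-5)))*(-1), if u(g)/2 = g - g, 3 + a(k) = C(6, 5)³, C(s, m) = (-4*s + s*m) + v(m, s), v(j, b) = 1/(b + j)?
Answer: 0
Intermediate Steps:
C(s, m) = 1/(m + s) - 4*s + m*s (C(s, m) = (-4*s + s*m) + 1/(s + m) = (-4*s + m*s) + 1/(m + s) = 1/(m + s) - 4*s + m*s)
a(k) = 296770/1331 (a(k) = -3 + ((1 + 6*(-4 + 5)*(5 + 6))/(5 + 6))³ = -3 + ((1 + 6*1*11)/11)³ = -3 + ((1 + 66)/11)³ = -3 + ((1/11)*67)³ = -3 + (67/11)³ = -3 + 300763/1331 = 296770/1331)
u(g) = 0 (u(g) = 2*(g - g) = 2*0 = 0)
(29*u(a(-5)))*(-1) = (29*0)*(-1) = 0*(-1) = 0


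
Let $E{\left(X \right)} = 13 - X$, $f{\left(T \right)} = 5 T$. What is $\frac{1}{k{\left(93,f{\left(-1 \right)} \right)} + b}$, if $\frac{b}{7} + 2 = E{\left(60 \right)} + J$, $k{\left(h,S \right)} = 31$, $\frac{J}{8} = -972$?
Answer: $- \frac{1}{54744} \approx -1.8267 \cdot 10^{-5}$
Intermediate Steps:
$J = -7776$ ($J = 8 \left(-972\right) = -7776$)
$b = -54775$ ($b = -14 + 7 \left(\left(13 - 60\right) - 7776\right) = -14 + 7 \left(-47 - 7776\right) = -14 + 7 \left(-7823\right) = -14 - 54761 = -54775$)
$\frac{1}{k{\left(93,f{\left(-1 \right)} \right)} + b} = \frac{1}{31 - 54775} = \frac{1}{-54744} = - \frac{1}{54744}$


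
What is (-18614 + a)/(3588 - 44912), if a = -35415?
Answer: 54029/41324 ≈ 1.3074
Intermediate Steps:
(-18614 + a)/(3588 - 44912) = (-18614 - 35415)/(3588 - 44912) = -54029/(-41324) = -54029*(-1/41324) = 54029/41324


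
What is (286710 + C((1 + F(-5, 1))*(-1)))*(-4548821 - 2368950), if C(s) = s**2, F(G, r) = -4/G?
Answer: -49585413424701/25 ≈ -1.9834e+12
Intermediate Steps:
(286710 + C((1 + F(-5, 1))*(-1)))*(-4548821 - 2368950) = (286710 + ((1 - 4/(-5))*(-1))**2)*(-4548821 - 2368950) = (286710 + ((1 - 4*(-1/5))*(-1))**2)*(-6917771) = (286710 + ((1 + 4/5)*(-1))**2)*(-6917771) = (286710 + ((9/5)*(-1))**2)*(-6917771) = (286710 + (-9/5)**2)*(-6917771) = (286710 + 81/25)*(-6917771) = (7167831/25)*(-6917771) = -49585413424701/25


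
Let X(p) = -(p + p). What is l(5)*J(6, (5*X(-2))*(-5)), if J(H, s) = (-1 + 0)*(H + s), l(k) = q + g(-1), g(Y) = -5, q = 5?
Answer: 0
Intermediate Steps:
l(k) = 0 (l(k) = 5 - 5 = 0)
X(p) = -2*p
J(H, s) = -H - s (J(H, s) = -(H + s) = -H - s)
l(5)*J(6, (5*X(-2))*(-5)) = 0*(-1*6 - 5*(-2*(-2))*(-5)) = 0*(-6 - 5*4*(-5)) = 0*(-6 - 20*(-5)) = 0*(-6 - 1*(-100)) = 0*(-6 + 100) = 0*94 = 0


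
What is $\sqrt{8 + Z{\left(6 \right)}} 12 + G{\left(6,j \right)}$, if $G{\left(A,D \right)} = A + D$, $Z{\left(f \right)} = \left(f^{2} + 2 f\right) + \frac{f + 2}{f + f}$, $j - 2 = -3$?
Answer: $5 + 4 \sqrt{510} \approx 95.333$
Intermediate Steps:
$j = -1$ ($j = 2 - 3 = -1$)
$Z{\left(f \right)} = f^{2} + 2 f + \frac{2 + f}{2 f}$ ($Z{\left(f \right)} = \left(f^{2} + 2 f\right) + \frac{2 + f}{2 f} = f^{2} + 2 f + \frac{2 + f}{2 f}$)
$\sqrt{8 + Z{\left(6 \right)}} 12 + G{\left(6,j \right)} = \sqrt{8 + \left(\frac{1}{2} + \frac{1}{6} + 6^{2} + 2 \cdot 6\right)} 12 + \left(6 - 1\right) = \sqrt{8 + \left(\frac{1}{2} + \frac{1}{6} + 36 + 12\right)} 12 + 5 = \sqrt{8 + \frac{146}{3}} \cdot 12 + 5 = \sqrt{\frac{170}{3}} \cdot 12 + 5 = \frac{\sqrt{510}}{3} \cdot 12 + 5 = 4 \sqrt{510} + 5 = 5 + 4 \sqrt{510}$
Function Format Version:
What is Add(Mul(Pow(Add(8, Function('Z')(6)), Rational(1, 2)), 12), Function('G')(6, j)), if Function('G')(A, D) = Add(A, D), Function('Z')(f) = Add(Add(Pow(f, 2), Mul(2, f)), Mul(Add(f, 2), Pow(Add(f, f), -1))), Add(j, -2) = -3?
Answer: Add(5, Mul(4, Pow(510, Rational(1, 2)))) ≈ 95.333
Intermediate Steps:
j = -1 (j = Add(2, -3) = -1)
Function('Z')(f) = Add(Pow(f, 2), Mul(2, f), Mul(Rational(1, 2), Pow(f, -1), Add(2, f))) (Function('Z')(f) = Add(Add(Pow(f, 2), Mul(2, f)), Mul(Add(2, f), Pow(Mul(2, f), -1))) = Add(Add(Pow(f, 2), Mul(2, f)), Mul(Add(2, f), Mul(Rational(1, 2), Pow(f, -1)))) = Add(Add(Pow(f, 2), Mul(2, f)), Mul(Rational(1, 2), Pow(f, -1), Add(2, f))) = Add(Pow(f, 2), Mul(2, f), Mul(Rational(1, 2), Pow(f, -1), Add(2, f))))
Add(Mul(Pow(Add(8, Function('Z')(6)), Rational(1, 2)), 12), Function('G')(6, j)) = Add(Mul(Pow(Add(8, Add(Rational(1, 2), Pow(6, -1), Pow(6, 2), Mul(2, 6))), Rational(1, 2)), 12), Add(6, -1)) = Add(Mul(Pow(Add(8, Add(Rational(1, 2), Rational(1, 6), 36, 12)), Rational(1, 2)), 12), 5) = Add(Mul(Pow(Add(8, Rational(146, 3)), Rational(1, 2)), 12), 5) = Add(Mul(Pow(Rational(170, 3), Rational(1, 2)), 12), 5) = Add(Mul(Mul(Rational(1, 3), Pow(510, Rational(1, 2))), 12), 5) = Add(Mul(4, Pow(510, Rational(1, 2))), 5) = Add(5, Mul(4, Pow(510, Rational(1, 2))))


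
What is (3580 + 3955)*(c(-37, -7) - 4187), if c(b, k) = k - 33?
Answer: -31850445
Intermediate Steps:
c(b, k) = -33 + k
(3580 + 3955)*(c(-37, -7) - 4187) = (3580 + 3955)*((-33 - 7) - 4187) = 7535*(-40 - 4187) = 7535*(-4227) = -31850445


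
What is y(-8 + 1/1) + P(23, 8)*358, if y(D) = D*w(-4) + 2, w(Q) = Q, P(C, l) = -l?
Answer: -2834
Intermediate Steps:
y(D) = 2 - 4*D (y(D) = D*(-4) + 2 = -4*D + 2 = 2 - 4*D)
y(-8 + 1/1) + P(23, 8)*358 = (2 - 4*(-8 + 1/1)) - 1*8*358 = (2 - 4*(-8 + 1*1)) - 8*358 = (2 - 4*(-8 + 1)) - 2864 = (2 - 4*(-7)) - 2864 = (2 + 28) - 2864 = 30 - 2864 = -2834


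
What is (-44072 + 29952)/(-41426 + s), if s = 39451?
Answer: 2824/395 ≈ 7.1494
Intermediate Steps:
(-44072 + 29952)/(-41426 + s) = (-44072 + 29952)/(-41426 + 39451) = -14120/(-1975) = -14120*(-1/1975) = 2824/395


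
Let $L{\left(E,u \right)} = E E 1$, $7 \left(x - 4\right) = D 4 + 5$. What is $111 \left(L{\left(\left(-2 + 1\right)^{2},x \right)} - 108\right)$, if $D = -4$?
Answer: $-11877$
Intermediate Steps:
$x = \frac{17}{7}$ ($x = 4 + \frac{\left(-4\right) 4 + 5}{7} = 4 + \frac{-16 + 5}{7} = 4 + \frac{1}{7} \left(-11\right) = 4 - \frac{11}{7} = \frac{17}{7} \approx 2.4286$)
$L{\left(E,u \right)} = E^{2}$ ($L{\left(E,u \right)} = E^{2} \cdot 1 = E^{2}$)
$111 \left(L{\left(\left(-2 + 1\right)^{2},x \right)} - 108\right) = 111 \left(\left(\left(-2 + 1\right)^{2}\right)^{2} - 108\right) = 111 \left(\left(\left(-1\right)^{2}\right)^{2} - 108\right) = 111 \left(1^{2} - 108\right) = 111 \left(1 - 108\right) = 111 \left(-107\right) = -11877$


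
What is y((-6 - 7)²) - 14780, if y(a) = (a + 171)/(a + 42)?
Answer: -3118240/211 ≈ -14778.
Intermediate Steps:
y(a) = (171 + a)/(42 + a)
y((-6 - 7)²) - 14780 = (171 + (-6 - 7)²)/(42 + (-6 - 7)²) - 14780 = (171 + (-13)²)/(42 + (-13)²) - 14780 = (171 + 169)/(42 + 169) - 14780 = 340/211 - 14780 = -3118240/211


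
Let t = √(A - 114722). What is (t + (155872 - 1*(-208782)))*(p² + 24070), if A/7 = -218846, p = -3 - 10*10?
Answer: 12645836066 + 69358*I*√411661 ≈ 1.2646e+10 + 4.4501e+7*I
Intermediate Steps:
p = -103 (p = -3 - 100 = -103)
A = -1531922 (A = 7*(-218846) = -1531922)
t = 2*I*√411661 (t = √(-1531922 - 114722) = √(-1646644) = 2*I*√411661 ≈ 1283.2*I)
(t + (155872 - 1*(-208782)))*(p² + 24070) = (2*I*√411661 + (155872 - 1*(-208782)))*((-103)² + 24070) = (2*I*√411661 + (155872 + 208782))*(10609 + 24070) = (2*I*√411661 + 364654)*34679 = (364654 + 2*I*√411661)*34679 = 12645836066 + 69358*I*√411661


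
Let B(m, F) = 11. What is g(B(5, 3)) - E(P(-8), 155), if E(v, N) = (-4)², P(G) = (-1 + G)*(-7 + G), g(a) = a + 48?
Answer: 43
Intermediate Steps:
g(a) = 48 + a
E(v, N) = 16
g(B(5, 3)) - E(P(-8), 155) = (48 + 11) - 1*16 = 59 - 16 = 43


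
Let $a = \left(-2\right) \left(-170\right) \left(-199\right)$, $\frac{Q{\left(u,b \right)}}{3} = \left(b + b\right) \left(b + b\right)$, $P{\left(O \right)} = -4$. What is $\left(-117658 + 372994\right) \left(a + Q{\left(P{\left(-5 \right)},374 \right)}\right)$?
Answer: $411308506272$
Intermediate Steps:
$Q{\left(u,b \right)} = 12 b^{2}$ ($Q{\left(u,b \right)} = 3 \left(b + b\right) \left(b + b\right) = 3 \cdot 2 b 2 b = 3 \cdot 4 b^{2} = 12 b^{2}$)
$a = -67660$ ($a = 340 \left(-199\right) = -67660$)
$\left(-117658 + 372994\right) \left(a + Q{\left(P{\left(-5 \right)},374 \right)}\right) = \left(-117658 + 372994\right) \left(-67660 + 12 \cdot 374^{2}\right) = 255336 \left(-67660 + 12 \cdot 139876\right) = 255336 \left(-67660 + 1678512\right) = 255336 \cdot 1610852 = 411308506272$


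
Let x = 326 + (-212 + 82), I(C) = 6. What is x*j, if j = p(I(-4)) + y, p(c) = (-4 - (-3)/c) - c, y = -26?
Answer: -6958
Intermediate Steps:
p(c) = -4 - c + 3/c (p(c) = (-4 + 3/c) - c = -4 - c + 3/c)
x = 196 (x = 326 - 130 = 196)
j = -71/2 (j = (-4 - 1*6 + 3/6) - 26 = (-4 - 6 + 3*(⅙)) - 26 = (-4 - 6 + ½) - 26 = -19/2 - 26 = -71/2 ≈ -35.500)
x*j = 196*(-71/2) = -6958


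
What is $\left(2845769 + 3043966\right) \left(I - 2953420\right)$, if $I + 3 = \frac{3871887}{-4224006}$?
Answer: $- \frac{8164010586596886375}{469334} \approx -1.7395 \cdot 10^{13}$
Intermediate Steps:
$I = - \frac{5514635}{1408002}$ ($I = -3 + \frac{3871887}{-4224006} = -3 + 3871887 \left(- \frac{1}{4224006}\right) = -3 - \frac{1290629}{1408002} = - \frac{5514635}{1408002} \approx -3.9166$)
$\left(2845769 + 3043966\right) \left(I - 2953420\right) = \left(2845769 + 3043966\right) \left(- \frac{5514635}{1408002} - 2953420\right) = 5889735 \left(- \frac{4158426781475}{1408002}\right) = - \frac{8164010586596886375}{469334}$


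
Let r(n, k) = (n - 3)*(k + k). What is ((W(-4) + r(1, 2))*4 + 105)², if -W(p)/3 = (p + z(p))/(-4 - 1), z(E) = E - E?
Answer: 100489/25 ≈ 4019.6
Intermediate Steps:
z(E) = 0
W(p) = 3*p/5 (W(p) = -3*(p + 0)/(-4 - 1) = -3*p/(-5) = -3*p*(-1)/5 = -(-3)*p/5 = 3*p/5)
r(n, k) = 2*k*(-3 + n) (r(n, k) = (-3 + n)*(2*k) = 2*k*(-3 + n))
((W(-4) + r(1, 2))*4 + 105)² = (((⅗)*(-4) + 2*2*(-3 + 1))*4 + 105)² = ((-12/5 + 2*2*(-2))*4 + 105)² = ((-12/5 - 8)*4 + 105)² = (-52/5*4 + 105)² = (-208/5 + 105)² = (317/5)² = 100489/25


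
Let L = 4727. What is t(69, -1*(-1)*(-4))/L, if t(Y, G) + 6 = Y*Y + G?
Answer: 4751/4727 ≈ 1.0051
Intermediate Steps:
t(Y, G) = -6 + G + Y² (t(Y, G) = -6 + (Y*Y + G) = -6 + (Y² + G) = -6 + (G + Y²) = -6 + G + Y²)
t(69, -1*(-1)*(-4))/L = (-6 - 1*(-1)*(-4) + 69²)/4727 = (-6 + 1*(-4) + 4761)*(1/4727) = (-6 - 4 + 4761)*(1/4727) = 4751*(1/4727) = 4751/4727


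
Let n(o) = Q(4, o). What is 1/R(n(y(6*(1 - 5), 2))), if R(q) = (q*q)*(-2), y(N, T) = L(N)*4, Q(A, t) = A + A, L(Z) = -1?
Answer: -1/128 ≈ -0.0078125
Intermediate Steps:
Q(A, t) = 2*A
y(N, T) = -4 (y(N, T) = -1*4 = -4)
n(o) = 8 (n(o) = 2*4 = 8)
R(q) = -2*q² (R(q) = q²*(-2) = -2*q²)
1/R(n(y(6*(1 - 5), 2))) = 1/(-2*8²) = 1/(-2*64) = 1/(-128) = -1/128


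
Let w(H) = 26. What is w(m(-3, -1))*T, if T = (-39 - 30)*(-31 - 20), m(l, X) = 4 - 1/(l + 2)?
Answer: 91494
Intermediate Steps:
m(l, X) = 4 - 1/(2 + l)
T = 3519 (T = -69*(-51) = 3519)
w(m(-3, -1))*T = 26*3519 = 91494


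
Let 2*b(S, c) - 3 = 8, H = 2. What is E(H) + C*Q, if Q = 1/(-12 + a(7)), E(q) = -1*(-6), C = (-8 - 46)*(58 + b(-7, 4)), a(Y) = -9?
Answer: 1185/7 ≈ 169.29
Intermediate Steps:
b(S, c) = 11/2 (b(S, c) = 3/2 + (½)*8 = 3/2 + 4 = 11/2)
C = -3429 (C = (-8 - 46)*(58 + 11/2) = -54*127/2 = -3429)
E(q) = 6
Q = -1/21 (Q = 1/(-12 - 9) = 1/(-21) = -1/21 ≈ -0.047619)
E(H) + C*Q = 6 - 3429*(-1/21) = 6 + 1143/7 = 1185/7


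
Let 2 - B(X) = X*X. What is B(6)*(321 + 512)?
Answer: -28322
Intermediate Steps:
B(X) = 2 - X**2 (B(X) = 2 - X*X = 2 - X**2)
B(6)*(321 + 512) = (2 - 1*6**2)*(321 + 512) = (2 - 1*36)*833 = (2 - 36)*833 = -34*833 = -28322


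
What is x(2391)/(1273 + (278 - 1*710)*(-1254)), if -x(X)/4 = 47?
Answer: -188/543001 ≈ -0.00034622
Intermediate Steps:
x(X) = -188 (x(X) = -4*47 = -188)
x(2391)/(1273 + (278 - 1*710)*(-1254)) = -188/(1273 + (278 - 1*710)*(-1254)) = -188/(1273 + (278 - 710)*(-1254)) = -188/(1273 - 432*(-1254)) = -188/(1273 + 541728) = -188/543001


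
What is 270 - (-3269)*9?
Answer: 29691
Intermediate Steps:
270 - (-3269)*9 = 270 - 467*(-63) = 270 + 29421 = 29691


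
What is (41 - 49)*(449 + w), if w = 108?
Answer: -4456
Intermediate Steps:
(41 - 49)*(449 + w) = (41 - 49)*(449 + 108) = -8*557 = -4456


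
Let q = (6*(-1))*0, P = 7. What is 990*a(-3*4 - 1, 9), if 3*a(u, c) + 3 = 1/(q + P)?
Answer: -6600/7 ≈ -942.86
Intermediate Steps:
q = 0 (q = -6*0 = 0)
a(u, c) = -20/21 (a(u, c) = -1 + 1/(3*(0 + 7)) = -1 + (⅓)/7 = -1 + (⅓)*(⅐) = -1 + 1/21 = -20/21)
990*a(-3*4 - 1, 9) = 990*(-20/21) = -6600/7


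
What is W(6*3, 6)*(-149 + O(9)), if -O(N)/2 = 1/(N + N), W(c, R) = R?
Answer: -2684/3 ≈ -894.67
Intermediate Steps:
O(N) = -1/N (O(N) = -2/(N + N) = -2*1/(2*N) = -1/N)
W(6*3, 6)*(-149 + O(9)) = 6*(-149 - 1/9) = 6*(-1342/9) = -2684/3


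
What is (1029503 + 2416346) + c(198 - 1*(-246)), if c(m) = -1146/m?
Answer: 254992635/74 ≈ 3.4458e+6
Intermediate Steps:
(1029503 + 2416346) + c(198 - 1*(-246)) = (1029503 + 2416346) - 1146/(198 - 1*(-246)) = 3445849 - 1146/(198 + 246) = 3445849 - 1146/444 = 3445849 - 1146*1/444 = 3445849 - 191/74 = 254992635/74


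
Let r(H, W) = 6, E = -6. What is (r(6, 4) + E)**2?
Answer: 0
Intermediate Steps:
(r(6, 4) + E)**2 = (6 - 6)**2 = 0**2 = 0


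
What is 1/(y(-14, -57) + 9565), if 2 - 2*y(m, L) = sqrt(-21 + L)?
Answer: 19132/183016751 + I*sqrt(78)/183016751 ≈ 0.00010454 + 4.8257e-8*I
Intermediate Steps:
y(m, L) = 1 - sqrt(-21 + L)/2
1/(y(-14, -57) + 9565) = 1/((1 - sqrt(-21 - 57)/2) + 9565) = 1/((1 - I*sqrt(78)/2) + 9565) = 1/(9566 - I*sqrt(78)/2)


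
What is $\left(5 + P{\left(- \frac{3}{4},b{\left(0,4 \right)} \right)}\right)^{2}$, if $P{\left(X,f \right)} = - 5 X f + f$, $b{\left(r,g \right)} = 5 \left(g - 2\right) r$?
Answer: $25$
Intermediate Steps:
$b{\left(r,g \right)} = r \left(-10 + 5 g\right)$ ($b{\left(r,g \right)} = 5 \left(-2 + g\right) r = \left(-10 + 5 g\right) r = r \left(-10 + 5 g\right)$)
$P{\left(X,f \right)} = f - 5 X f$ ($P{\left(X,f \right)} = - 5 X f + f = f - 5 X f$)
$\left(5 + P{\left(- \frac{3}{4},b{\left(0,4 \right)} \right)}\right)^{2} = \left(5 + 5 \cdot 0 \left(-2 + 4\right) \left(1 - 5 \left(- \frac{3}{4}\right)\right)\right)^{2} = \left(5 + 5 \cdot 0 \cdot 2 \left(1 - 5 \left(\left(-3\right) \frac{1}{4}\right)\right)\right)^{2} = \left(5 + 0 \left(1 - - \frac{15}{4}\right)\right)^{2} = \left(5 + 0 \left(1 + \frac{15}{4}\right)\right)^{2} = \left(5 + 0 \cdot \frac{19}{4}\right)^{2} = \left(5 + 0\right)^{2} = 5^{2} = 25$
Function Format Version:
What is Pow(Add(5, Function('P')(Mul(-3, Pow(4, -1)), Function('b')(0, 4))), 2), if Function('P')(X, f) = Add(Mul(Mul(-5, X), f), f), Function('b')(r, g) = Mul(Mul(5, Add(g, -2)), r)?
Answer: 25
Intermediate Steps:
Function('b')(r, g) = Mul(r, Add(-10, Mul(5, g))) (Function('b')(r, g) = Mul(Mul(5, Add(-2, g)), r) = Mul(Add(-10, Mul(5, g)), r) = Mul(r, Add(-10, Mul(5, g))))
Function('P')(X, f) = Add(f, Mul(-5, X, f)) (Function('P')(X, f) = Add(Mul(-5, X, f), f) = Add(f, Mul(-5, X, f)))
Pow(Add(5, Function('P')(Mul(-3, Pow(4, -1)), Function('b')(0, 4))), 2) = Pow(Add(5, Mul(Mul(5, 0, Add(-2, 4)), Add(1, Mul(-5, Mul(-3, Pow(4, -1)))))), 2) = Pow(Add(5, Mul(Mul(5, 0, 2), Add(1, Mul(-5, Mul(-3, Rational(1, 4)))))), 2) = Pow(Add(5, Mul(0, Add(1, Mul(-5, Rational(-3, 4))))), 2) = Pow(Add(5, Mul(0, Add(1, Rational(15, 4)))), 2) = Pow(Add(5, Mul(0, Rational(19, 4))), 2) = Pow(Add(5, 0), 2) = Pow(5, 2) = 25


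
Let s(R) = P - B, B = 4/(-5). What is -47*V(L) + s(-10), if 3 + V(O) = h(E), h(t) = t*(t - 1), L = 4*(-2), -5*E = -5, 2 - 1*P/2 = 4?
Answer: 689/5 ≈ 137.80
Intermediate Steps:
P = -4 (P = 4 - 2*4 = 4 - 8 = -4)
E = 1 (E = -⅕*(-5) = 1)
L = -8
h(t) = t*(-1 + t)
B = -⅘ (B = 4*(-⅕) = -⅘ ≈ -0.80000)
V(O) = -3 (V(O) = -3 + 1*(-1 + 1) = -3 + 1*0 = -3 + 0 = -3)
s(R) = -16/5 (s(R) = -4 - 1*(-⅘) = -4 + ⅘ = -16/5)
-47*V(L) + s(-10) = -47*(-3) - 16/5 = 141 - 16/5 = 689/5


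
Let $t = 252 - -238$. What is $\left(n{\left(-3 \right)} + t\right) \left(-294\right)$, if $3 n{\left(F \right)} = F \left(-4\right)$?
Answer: $-145236$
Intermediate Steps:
$n{\left(F \right)} = - \frac{4 F}{3}$ ($n{\left(F \right)} = \frac{F \left(-4\right)}{3} = \frac{\left(-4\right) F}{3} = - \frac{4 F}{3}$)
$t = 490$ ($t = 252 + 238 = 490$)
$\left(n{\left(-3 \right)} + t\right) \left(-294\right) = \left(\left(- \frac{4}{3}\right) \left(-3\right) + 490\right) \left(-294\right) = \left(4 + 490\right) \left(-294\right) = 494 \left(-294\right) = -145236$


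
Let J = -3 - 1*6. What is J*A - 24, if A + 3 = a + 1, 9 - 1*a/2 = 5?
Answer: -78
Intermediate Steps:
a = 8 (a = 18 - 2*5 = 18 - 10 = 8)
A = 6 (A = -3 + (8 + 1) = -3 + 9 = 6)
J = -9 (J = -3 - 6 = -9)
J*A - 24 = -9*6 - 24 = -54 - 24 = -78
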